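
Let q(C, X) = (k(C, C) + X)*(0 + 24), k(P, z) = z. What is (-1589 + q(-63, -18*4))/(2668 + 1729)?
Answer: -4829/4397 ≈ -1.0982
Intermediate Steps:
q(C, X) = 24*C + 24*X (q(C, X) = (C + X)*(0 + 24) = (C + X)*24 = 24*C + 24*X)
(-1589 + q(-63, -18*4))/(2668 + 1729) = (-1589 + (24*(-63) + 24*(-18*4)))/(2668 + 1729) = (-1589 + (-1512 + 24*(-72)))/4397 = (-1589 + (-1512 - 1728))*(1/4397) = (-1589 - 3240)*(1/4397) = -4829*1/4397 = -4829/4397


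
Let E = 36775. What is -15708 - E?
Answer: -52483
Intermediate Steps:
-15708 - E = -15708 - 1*36775 = -15708 - 36775 = -52483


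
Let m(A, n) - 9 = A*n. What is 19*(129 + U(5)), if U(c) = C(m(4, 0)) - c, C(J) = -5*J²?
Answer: -5339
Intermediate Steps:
m(A, n) = 9 + A*n
U(c) = -405 - c (U(c) = -5*(9 + 4*0)² - c = -5*(9 + 0)² - c = -5*9² - c = -5*81 - c = -405 - c)
19*(129 + U(5)) = 19*(129 + (-405 - 1*5)) = 19*(129 + (-405 - 5)) = 19*(129 - 410) = 19*(-281) = -5339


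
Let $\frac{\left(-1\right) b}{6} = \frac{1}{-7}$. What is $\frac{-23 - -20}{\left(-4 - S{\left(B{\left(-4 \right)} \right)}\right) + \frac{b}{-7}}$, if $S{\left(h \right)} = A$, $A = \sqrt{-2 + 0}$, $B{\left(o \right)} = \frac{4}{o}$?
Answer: $\frac{4949}{7601} - \frac{2401 i \sqrt{2}}{15202} \approx 0.6511 - 0.22336 i$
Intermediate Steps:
$b = \frac{6}{7}$ ($b = - \frac{6}{-7} = \left(-6\right) \left(- \frac{1}{7}\right) = \frac{6}{7} \approx 0.85714$)
$A = i \sqrt{2}$ ($A = \sqrt{-2} = i \sqrt{2} \approx 1.4142 i$)
$S{\left(h \right)} = i \sqrt{2}$
$\frac{-23 - -20}{\left(-4 - S{\left(B{\left(-4 \right)} \right)}\right) + \frac{b}{-7}} = \frac{-23 - -20}{\left(-4 - i \sqrt{2}\right) + \frac{6}{7 \left(-7\right)}} = \frac{-23 + 20}{\left(-4 - i \sqrt{2}\right) + \frac{6}{7} \left(- \frac{1}{7}\right)} = \frac{1}{\left(-4 - i \sqrt{2}\right) - \frac{6}{49}} \left(-3\right) = \frac{1}{- \frac{202}{49} - i \sqrt{2}} \left(-3\right) = - \frac{3}{- \frac{202}{49} - i \sqrt{2}}$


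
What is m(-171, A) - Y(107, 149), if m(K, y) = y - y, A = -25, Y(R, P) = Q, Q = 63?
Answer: -63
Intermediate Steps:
Y(R, P) = 63
m(K, y) = 0
m(-171, A) - Y(107, 149) = 0 - 1*63 = 0 - 63 = -63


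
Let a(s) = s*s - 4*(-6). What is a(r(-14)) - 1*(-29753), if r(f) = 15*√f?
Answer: 26627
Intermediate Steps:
a(s) = 24 + s² (a(s) = s² + 24 = 24 + s²)
a(r(-14)) - 1*(-29753) = (24 + (15*√(-14))²) - 1*(-29753) = (24 + (15*(I*√14))²) + 29753 = (24 + (15*I*√14)²) + 29753 = (24 - 3150) + 29753 = -3126 + 29753 = 26627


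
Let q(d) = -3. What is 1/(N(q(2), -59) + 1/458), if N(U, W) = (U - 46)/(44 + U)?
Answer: -18778/22401 ≈ -0.83827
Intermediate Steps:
N(U, W) = (-46 + U)/(44 + U)
1/(N(q(2), -59) + 1/458) = 1/((-46 - 3)/(44 - 3) + 1/458) = 1/(-49/41 + 1/458) = 1/(-22401/18778) = -18778/22401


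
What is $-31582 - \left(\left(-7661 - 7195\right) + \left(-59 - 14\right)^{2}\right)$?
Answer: $-22055$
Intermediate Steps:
$-31582 - \left(\left(-7661 - 7195\right) + \left(-59 - 14\right)^{2}\right) = -31582 - \left(-14856 + \left(-73\right)^{2}\right) = -31582 - \left(-14856 + 5329\right) = -31582 - -9527 = -31582 + 9527 = -22055$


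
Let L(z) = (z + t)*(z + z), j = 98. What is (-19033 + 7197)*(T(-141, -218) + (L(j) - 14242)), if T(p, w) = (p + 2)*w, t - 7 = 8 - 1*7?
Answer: -435990896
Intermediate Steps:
t = 8 (t = 7 + (8 - 1*7) = 7 + (8 - 7) = 7 + 1 = 8)
T(p, w) = w*(2 + p) (T(p, w) = (2 + p)*w = w*(2 + p))
L(z) = 2*z*(8 + z) (L(z) = (z + 8)*(z + z) = (8 + z)*(2*z) = 2*z*(8 + z))
(-19033 + 7197)*(T(-141, -218) + (L(j) - 14242)) = (-19033 + 7197)*(-218*(2 - 141) + (2*98*(8 + 98) - 14242)) = -11836*(-218*(-139) + (2*98*106 - 14242)) = -11836*(30302 + (20776 - 14242)) = -11836*(30302 + 6534) = -11836*36836 = -435990896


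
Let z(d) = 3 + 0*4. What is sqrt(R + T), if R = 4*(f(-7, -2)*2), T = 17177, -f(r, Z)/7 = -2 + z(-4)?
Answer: sqrt(17121) ≈ 130.85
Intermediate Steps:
z(d) = 3 (z(d) = 3 + 0 = 3)
f(r, Z) = -7 (f(r, Z) = -7*(-2 + 3) = -7*1 = -7)
R = -56 (R = 4*(-7*2) = 4*(-14) = -56)
sqrt(R + T) = sqrt(-56 + 17177) = sqrt(17121)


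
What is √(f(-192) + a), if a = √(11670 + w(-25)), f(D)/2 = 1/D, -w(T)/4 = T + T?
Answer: √(-6 + 576*√11870)/24 ≈ 10.437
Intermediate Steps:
w(T) = -8*T (w(T) = -4*(T + T) = -8*T)
f(D) = 2/D
a = √11870 (a = √(11670 - 8*(-25)) = √(11670 + 200) = √11870 ≈ 108.95)
√(f(-192) + a) = √(2/(-192) + √11870) = √(2*(-1/192) + √11870) = √(-1/96 + √11870)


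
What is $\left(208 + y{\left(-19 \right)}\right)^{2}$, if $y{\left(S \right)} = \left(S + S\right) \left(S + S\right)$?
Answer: $2729104$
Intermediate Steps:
$y{\left(S \right)} = 4 S^{2}$ ($y{\left(S \right)} = 2 S 2 S = 4 S^{2}$)
$\left(208 + y{\left(-19 \right)}\right)^{2} = \left(208 + 4 \left(-19\right)^{2}\right)^{2} = \left(208 + 4 \cdot 361\right)^{2} = \left(208 + 1444\right)^{2} = 1652^{2} = 2729104$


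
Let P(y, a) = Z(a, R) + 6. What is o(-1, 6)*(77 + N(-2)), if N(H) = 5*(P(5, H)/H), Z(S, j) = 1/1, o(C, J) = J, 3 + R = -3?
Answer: 357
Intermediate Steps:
R = -6 (R = -3 - 3 = -6)
Z(S, j) = 1
P(y, a) = 7 (P(y, a) = 1 + 6 = 7)
N(H) = 35/H (N(H) = 5*(7/H) = 35/H)
o(-1, 6)*(77 + N(-2)) = 6*(77 + 35/(-2)) = 6*(77 + 35*(-½)) = 6*(77 - 35/2) = 6*(119/2) = 357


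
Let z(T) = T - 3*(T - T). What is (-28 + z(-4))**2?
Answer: 1024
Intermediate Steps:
z(T) = T (z(T) = T - 3*0 = T + 0 = T)
(-28 + z(-4))**2 = (-28 - 4)**2 = (-32)**2 = 1024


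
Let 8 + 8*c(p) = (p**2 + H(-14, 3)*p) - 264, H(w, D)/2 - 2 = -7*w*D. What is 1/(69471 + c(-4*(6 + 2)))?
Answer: 1/67197 ≈ 1.4882e-5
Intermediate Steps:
H(w, D) = 4 - 14*D*w (H(w, D) = 4 + 2*(-7*w*D) = 4 + 2*(-7*D*w) = 4 - 14*D*w)
c(p) = -34 + 74*p + p**2/8 (c(p) = -1 + ((p**2 + (4 - 14*3*(-14))*p) - 264)/8 = -1 + ((p**2 + (4 + 588)*p) - 264)/8 = -1 + ((p**2 + 592*p) - 264)/8 = -1 + (-264 + p**2 + 592*p)/8 = -1 + (-33 + 74*p + p**2/8) = -34 + 74*p + p**2/8)
1/(69471 + c(-4*(6 + 2))) = 1/(69471 + (-34 + 74*(-4*(6 + 2)) + (-4*(6 + 2))**2/8)) = 1/(69471 + (-34 + 74*(-4*8) + (-4*8)**2/8)) = 1/(69471 + (-34 + 74*(-32) + (1/8)*(-32)**2)) = 1/(69471 + (-34 - 2368 + (1/8)*1024)) = 1/(69471 + (-34 - 2368 + 128)) = 1/(69471 - 2274) = 1/67197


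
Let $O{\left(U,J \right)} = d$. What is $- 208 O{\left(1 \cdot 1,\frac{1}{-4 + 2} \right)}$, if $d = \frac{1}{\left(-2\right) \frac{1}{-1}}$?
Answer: $-104$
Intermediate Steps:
$d = \frac{1}{2}$ ($d = \frac{1}{\left(-2\right) \left(-1\right)} = \frac{1}{2} \approx 0.5$)
$O{\left(U,J \right)} = \frac{1}{2}$
$- 208 O{\left(1 \cdot 1,\frac{1}{-4 + 2} \right)} = \left(-208\right) \frac{1}{2} = -104$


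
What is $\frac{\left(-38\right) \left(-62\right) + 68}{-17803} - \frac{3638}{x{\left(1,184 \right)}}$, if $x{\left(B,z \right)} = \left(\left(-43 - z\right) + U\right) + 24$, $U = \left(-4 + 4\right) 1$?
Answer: $\frac{64275242}{3614009} \approx 17.785$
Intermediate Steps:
$U = 0$ ($U = 0 \cdot 1 = 0$)
$x{\left(B,z \right)} = -19 - z$ ($x{\left(B,z \right)} = \left(\left(-43 - z\right) + 0\right) + 24 = \left(-43 - z\right) + 24 = -19 - z$)
$\frac{\left(-38\right) \left(-62\right) + 68}{-17803} - \frac{3638}{x{\left(1,184 \right)}} = \frac{\left(-38\right) \left(-62\right) + 68}{-17803} - \frac{3638}{-19 - 184} = \left(2356 + 68\right) \left(- \frac{1}{17803}\right) - \frac{3638}{-19 - 184} = 2424 \left(- \frac{1}{17803}\right) - \frac{3638}{-203} = - \frac{2424}{17803} - - \frac{3638}{203} = - \frac{2424}{17803} + \frac{3638}{203} = \frac{64275242}{3614009}$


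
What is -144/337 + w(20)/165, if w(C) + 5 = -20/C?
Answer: -8594/18535 ≈ -0.46366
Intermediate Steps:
w(C) = -5 - 20/C
-144/337 + w(20)/165 = -144/337 + (-5 - 20/20)/165 = -144*1/337 + (-5 - 20*1/20)*(1/165) = -144/337 + (-5 - 1)*(1/165) = -144/337 - 6*1/165 = -144/337 - 2/55 = -8594/18535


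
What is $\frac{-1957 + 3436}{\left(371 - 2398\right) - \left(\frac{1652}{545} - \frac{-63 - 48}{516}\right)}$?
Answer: $- \frac{8155380}{11195017} \approx -0.72848$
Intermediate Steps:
$\frac{-1957 + 3436}{\left(371 - 2398\right) - \left(\frac{1652}{545} - \frac{-63 - 48}{516}\right)} = \frac{1479}{-2027 - \left(\frac{1652}{545} - \left(-63 - 48\right) \frac{1}{516}\right)} = \frac{1479}{-2027 - \frac{304309}{93740}} = \frac{1479}{- \frac{190315289}{93740}} = 1479 \left(- \frac{93740}{190315289}\right) = - \frac{8155380}{11195017}$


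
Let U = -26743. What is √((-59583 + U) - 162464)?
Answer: I*√248790 ≈ 498.79*I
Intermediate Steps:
√((-59583 + U) - 162464) = √((-59583 - 26743) - 162464) = √(-86326 - 162464) = √(-248790) = I*√248790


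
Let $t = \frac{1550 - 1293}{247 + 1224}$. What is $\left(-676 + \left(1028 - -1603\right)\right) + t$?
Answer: $\frac{2876062}{1471} \approx 1955.2$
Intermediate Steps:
$t = \frac{257}{1471} \approx 0.17471$
$\left(-676 + \left(1028 - -1603\right)\right) + t = \left(-676 + \left(1028 - -1603\right)\right) + \frac{257}{1471} = \left(-676 + \left(1028 + 1603\right)\right) + \frac{257}{1471} = \left(-676 + 2631\right) + \frac{257}{1471} = 1955 + \frac{257}{1471} = \frac{2876062}{1471}$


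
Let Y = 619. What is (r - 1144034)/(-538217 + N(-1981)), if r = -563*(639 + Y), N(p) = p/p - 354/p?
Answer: 1834691264/533102771 ≈ 3.4415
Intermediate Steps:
N(p) = 1 - 354/p
r = -708254 (r = -563*(639 + 619) = -563*1258 = -708254)
(r - 1144034)/(-538217 + N(-1981)) = (-708254 - 1144034)/(-538217 + (-354 - 1981)/(-1981)) = -1852288/(-538217 - 1/1981*(-2335)) = -1852288/(-538217 + 2335/1981) = -1852288/(-1066205542/1981) = -1852288*(-1981/1066205542) = 1834691264/533102771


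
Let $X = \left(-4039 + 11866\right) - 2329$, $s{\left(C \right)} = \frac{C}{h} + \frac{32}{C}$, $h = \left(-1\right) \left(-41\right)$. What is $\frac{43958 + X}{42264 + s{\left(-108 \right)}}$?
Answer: $\frac{13686948}{11695751} \approx 1.1702$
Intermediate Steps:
$h = 41$
$s{\left(C \right)} = \frac{32}{C} + \frac{C}{41}$ ($s{\left(C \right)} = \frac{C}{41} + \frac{32}{C} = \frac{32}{C} + \frac{C}{41}$)
$X = 5498$ ($X = 7827 - 2329 = 5498$)
$\frac{43958 + X}{42264 + s{\left(-108 \right)}} = \frac{43958 + 5498}{42264 + \left(\frac{32}{-108} + \frac{1}{41} \left(-108\right)\right)} = \frac{49456}{42264 + \left(32 \left(- \frac{1}{108}\right) - \frac{108}{41}\right)} = \frac{49456}{42264 - \frac{3244}{1107}} = \frac{49456}{\frac{46783004}{1107}} = 49456 \cdot \frac{1107}{46783004} = \frac{13686948}{11695751}$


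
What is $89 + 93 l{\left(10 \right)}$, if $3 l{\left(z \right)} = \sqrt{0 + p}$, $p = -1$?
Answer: $89 + 31 i \approx 89.0 + 31.0 i$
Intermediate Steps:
$l{\left(z \right)} = \frac{i}{3}$ ($l{\left(z \right)} = \frac{\sqrt{0 - 1}}{3} = \frac{\sqrt{-1}}{3} = \frac{i}{3}$)
$89 + 93 l{\left(10 \right)} = 89 + 93 \frac{i}{3} = 89 + 31 i$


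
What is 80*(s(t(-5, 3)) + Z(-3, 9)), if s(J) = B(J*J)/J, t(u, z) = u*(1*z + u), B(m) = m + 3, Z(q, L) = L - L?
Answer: 824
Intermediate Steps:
Z(q, L) = 0
B(m) = 3 + m
t(u, z) = u*(u + z) (t(u, z) = u*(z + u) = u*(u + z))
s(J) = (3 + J²)/J (s(J) = (3 + J*J)/J = (3 + J²)/J)
80*(s(t(-5, 3)) + Z(-3, 9)) = 80*((-5*(-5 + 3) + 3/((-5*(-5 + 3)))) + 0) = 80*((-5*(-2) + 3/((-5*(-2)))) + 0) = 80*((10 + 3/10) + 0) = 80*(103/10 + 0) = 80*(103/10) = 824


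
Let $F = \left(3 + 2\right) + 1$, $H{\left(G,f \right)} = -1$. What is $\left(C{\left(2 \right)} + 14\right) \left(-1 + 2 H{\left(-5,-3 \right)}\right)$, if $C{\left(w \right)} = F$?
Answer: $-60$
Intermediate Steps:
$F = 6$ ($F = 5 + 1 = 6$)
$C{\left(w \right)} = 6$
$\left(C{\left(2 \right)} + 14\right) \left(-1 + 2 H{\left(-5,-3 \right)}\right) = \left(6 + 14\right) \left(-1 + 2 \left(-1\right)\right) = 20 \left(-1 - 2\right) = 20 \left(-3\right) = -60$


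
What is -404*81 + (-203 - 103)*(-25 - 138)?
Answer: 17154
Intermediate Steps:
-404*81 + (-203 - 103)*(-25 - 138) = -32724 - 306*(-163) = -32724 + 49878 = 17154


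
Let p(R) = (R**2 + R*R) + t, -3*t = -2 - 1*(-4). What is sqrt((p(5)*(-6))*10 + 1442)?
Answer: I*sqrt(1518) ≈ 38.962*I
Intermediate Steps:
t = -2/3 (t = -(-2 - 1*(-4))/3 = -(-2 + 4)/3 = -1/3*2 = -2/3 ≈ -0.66667)
p(R) = -2/3 + 2*R**2 (p(R) = (R**2 + R*R) - 2/3 = (R**2 + R**2) - 2/3 = 2*R**2 - 2/3 = -2/3 + 2*R**2)
sqrt((p(5)*(-6))*10 + 1442) = sqrt(((-2/3 + 2*5**2)*(-6))*10 + 1442) = sqrt(((-2/3 + 2*25)*(-6))*10 + 1442) = sqrt(((-2/3 + 50)*(-6))*10 + 1442) = sqrt(((148/3)*(-6))*10 + 1442) = sqrt(-296*10 + 1442) = sqrt(-2960 + 1442) = sqrt(-1518) = I*sqrt(1518)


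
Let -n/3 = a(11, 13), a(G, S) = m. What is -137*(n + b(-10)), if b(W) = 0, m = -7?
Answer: -2877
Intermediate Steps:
a(G, S) = -7
n = 21 (n = -3*(-7) = 21)
-137*(n + b(-10)) = -137*(21 + 0) = -137*21 = -2877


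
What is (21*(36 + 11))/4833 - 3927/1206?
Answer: -658847/215874 ≈ -3.0520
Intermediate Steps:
(21*(36 + 11))/4833 - 3927/1206 = (21*47)*(1/4833) - 3927*1/1206 = 987*(1/4833) - 1309/402 = 329/1611 - 1309/402 = -658847/215874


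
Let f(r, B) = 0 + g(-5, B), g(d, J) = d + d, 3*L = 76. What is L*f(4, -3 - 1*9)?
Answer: -760/3 ≈ -253.33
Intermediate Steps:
L = 76/3 (L = (⅓)*76 = 76/3 ≈ 25.333)
g(d, J) = 2*d
f(r, B) = -10 (f(r, B) = 0 + 2*(-5) = 0 - 10 = -10)
L*f(4, -3 - 1*9) = (76/3)*(-10) = -760/3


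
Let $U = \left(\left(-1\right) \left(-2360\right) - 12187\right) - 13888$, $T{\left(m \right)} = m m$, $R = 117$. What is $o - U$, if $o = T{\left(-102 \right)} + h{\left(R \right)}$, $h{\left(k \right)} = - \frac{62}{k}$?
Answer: $\frac{3991861}{117} \approx 34119.0$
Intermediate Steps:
$T{\left(m \right)} = m^{2}$
$o = \frac{1217206}{117}$ ($o = \left(-102\right)^{2} - \frac{62}{117} = 10404 - \frac{62}{117} = \frac{1217206}{117} \approx 10403.0$)
$U = -23715$ ($U = \left(2360 - 12187\right) - 13888 = -9827 - 13888 = -23715$)
$o - U = \frac{1217206}{117} - -23715 = \frac{1217206}{117} + 23715 = \frac{3991861}{117}$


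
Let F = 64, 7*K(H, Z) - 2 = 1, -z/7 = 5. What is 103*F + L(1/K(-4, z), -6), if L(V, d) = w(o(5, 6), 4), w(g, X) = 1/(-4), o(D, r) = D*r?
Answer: 26367/4 ≈ 6591.8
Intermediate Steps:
z = -35 (z = -7*5 = -35)
K(H, Z) = 3/7 (K(H, Z) = 2/7 + (1/7)*1 = 2/7 + 1/7 = 3/7)
w(g, X) = -1/4
L(V, d) = -1/4
103*F + L(1/K(-4, z), -6) = 103*64 - 1/4 = 6592 - 1/4 = 26367/4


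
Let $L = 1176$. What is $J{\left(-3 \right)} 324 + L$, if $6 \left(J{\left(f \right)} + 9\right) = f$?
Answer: $-1902$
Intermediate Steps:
$J{\left(f \right)} = -9 + \frac{f}{6}$
$J{\left(-3 \right)} 324 + L = \left(-9 + \frac{1}{6} \left(-3\right)\right) 324 + 1176 = \left(-9 - \frac{1}{2}\right) 324 + 1176 = \left(- \frac{19}{2}\right) 324 + 1176 = -3078 + 1176 = -1902$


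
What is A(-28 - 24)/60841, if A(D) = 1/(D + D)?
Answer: -1/6327464 ≈ -1.5804e-7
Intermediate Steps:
A(D) = 1/(2*D)
A(-28 - 24)/60841 = (1/(2*(-28 - 24)))/60841 = ((½)/(-52))*(1/60841) = ((½)*(-1/52))*(1/60841) = -1/104*1/60841 = -1/6327464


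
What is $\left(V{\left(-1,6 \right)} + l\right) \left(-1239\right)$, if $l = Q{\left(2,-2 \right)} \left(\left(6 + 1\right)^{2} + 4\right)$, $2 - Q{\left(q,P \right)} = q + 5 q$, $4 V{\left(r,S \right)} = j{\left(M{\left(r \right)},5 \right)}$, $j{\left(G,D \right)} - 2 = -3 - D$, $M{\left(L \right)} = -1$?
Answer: $\frac{1317057}{2} \approx 6.5853 \cdot 10^{5}$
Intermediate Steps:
$j{\left(G,D \right)} = -1 - D$ ($j{\left(G,D \right)} = 2 - \left(3 + D\right) = -1 - D$)
$V{\left(r,S \right)} = - \frac{3}{2}$ ($V{\left(r,S \right)} = \frac{-1 - 5}{4} = \frac{1}{4} \left(-6\right) = - \frac{3}{2}$)
$Q{\left(q,P \right)} = 2 - 6 q$ ($Q{\left(q,P \right)} = 2 - \left(q + 5 q\right) = 2 - 6 q$)
$l = -530$ ($l = \left(2 - 12\right) \left(\left(6 + 1\right)^{2} + 4\right) = \left(2 - 12\right) \left(7^{2} + 4\right) = - 10 \left(49 + 4\right) = \left(-10\right) 53 = -530$)
$\left(V{\left(-1,6 \right)} + l\right) \left(-1239\right) = \left(- \frac{3}{2} - 530\right) \left(-1239\right) = \left(- \frac{1063}{2}\right) \left(-1239\right) = \frac{1317057}{2}$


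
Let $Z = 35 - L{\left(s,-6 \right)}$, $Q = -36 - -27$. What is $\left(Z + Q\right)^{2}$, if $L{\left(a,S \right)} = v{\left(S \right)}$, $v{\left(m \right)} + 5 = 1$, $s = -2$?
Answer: $900$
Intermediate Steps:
$Q = -9$ ($Q = -36 + 27 = -9$)
$v{\left(m \right)} = -4$ ($v{\left(m \right)} = -5 + 1 = -4$)
$L{\left(a,S \right)} = -4$
$Z = 39$ ($Z = 35 - -4 = 35 + 4 = 39$)
$\left(Z + Q\right)^{2} = \left(39 - 9\right)^{2} = 30^{2} = 900$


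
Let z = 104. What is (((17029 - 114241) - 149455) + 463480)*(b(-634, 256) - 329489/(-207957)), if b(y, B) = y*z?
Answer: -990945497740273/69319 ≈ -1.4295e+10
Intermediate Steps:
b(y, B) = 104*y (b(y, B) = y*104 = 104*y)
(((17029 - 114241) - 149455) + 463480)*(b(-634, 256) - 329489/(-207957)) = (((17029 - 114241) - 149455) + 463480)*(104*(-634) - 329489/(-207957)) = ((-97212 - 149455) + 463480)*(-65936 - 329489*(-1/207957)) = (-246667 + 463480)*(-65936 + 329489/207957) = 216813*(-13711523263/207957) = -990945497740273/69319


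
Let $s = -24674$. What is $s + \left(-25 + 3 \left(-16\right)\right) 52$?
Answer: $-28470$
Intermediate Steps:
$s + \left(-25 + 3 \left(-16\right)\right) 52 = -24674 + \left(-25 + 3 \left(-16\right)\right) 52 = -24674 + \left(-25 - 48\right) 52 = -24674 - 3796 = -28470$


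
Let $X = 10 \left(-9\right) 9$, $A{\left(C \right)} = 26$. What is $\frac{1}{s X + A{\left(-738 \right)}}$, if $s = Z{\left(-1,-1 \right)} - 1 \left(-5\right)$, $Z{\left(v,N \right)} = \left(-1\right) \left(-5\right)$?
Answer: $- \frac{1}{8074} \approx -0.00012385$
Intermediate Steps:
$Z{\left(v,N \right)} = 5$
$X = -810$ ($X = \left(-90\right) 9 = -810$)
$s = 10$ ($s = 5 - 1 \left(-5\right) = 5 - -5 = 5 + 5 = 10$)
$\frac{1}{s X + A{\left(-738 \right)}} = \frac{1}{10 \left(-810\right) + 26} = \frac{1}{-8100 + 26} = \frac{1}{-8074} = - \frac{1}{8074}$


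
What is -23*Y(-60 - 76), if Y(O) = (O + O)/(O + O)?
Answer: -23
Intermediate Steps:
Y(O) = 1 (Y(O) = (2*O)/((2*O)) = (2*O)*(1/(2*O)) = 1)
-23*Y(-60 - 76) = -23*1 = -23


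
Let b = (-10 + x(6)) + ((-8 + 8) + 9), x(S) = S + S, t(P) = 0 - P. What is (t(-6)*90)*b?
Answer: 5940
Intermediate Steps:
t(P) = -P
x(S) = 2*S
b = 11 (b = (-10 + 2*6) + ((-8 + 8) + 9) = (-10 + 12) + (0 + 9) = 2 + 9 = 11)
(t(-6)*90)*b = (-1*(-6)*90)*11 = (6*90)*11 = 540*11 = 5940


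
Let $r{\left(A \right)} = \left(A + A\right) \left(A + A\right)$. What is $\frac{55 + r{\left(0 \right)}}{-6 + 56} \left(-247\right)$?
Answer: $- \frac{2717}{10} \approx -271.7$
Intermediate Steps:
$r{\left(A \right)} = 4 A^{2}$ ($r{\left(A \right)} = 2 A 2 A = 4 A^{2}$)
$\frac{55 + r{\left(0 \right)}}{-6 + 56} \left(-247\right) = \frac{55 + 4 \cdot 0^{2}}{-6 + 56} \left(-247\right) = \frac{55 + 4 \cdot 0}{50} \left(-247\right) = \left(55 + 0\right) \frac{1}{50} \left(-247\right) = 55 \cdot \frac{1}{50} \left(-247\right) = \frac{11}{10} \left(-247\right) = - \frac{2717}{10}$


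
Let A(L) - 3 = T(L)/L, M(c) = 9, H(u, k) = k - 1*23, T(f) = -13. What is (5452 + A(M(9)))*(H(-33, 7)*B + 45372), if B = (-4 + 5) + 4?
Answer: 2223021944/9 ≈ 2.4700e+8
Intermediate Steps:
H(u, k) = -23 + k (H(u, k) = k - 23 = -23 + k)
B = 5 (B = 1 + 4 = 5)
A(L) = 3 - 13/L
(5452 + A(M(9)))*(H(-33, 7)*B + 45372) = (5452 + (3 - 13/9))*((-23 + 7)*5 + 45372) = (5452 + (3 - 13*⅑))*(-16*5 + 45372) = (5452 + (3 - 13/9))*(-80 + 45372) = (5452 + 14/9)*45292 = (49082/9)*45292 = 2223021944/9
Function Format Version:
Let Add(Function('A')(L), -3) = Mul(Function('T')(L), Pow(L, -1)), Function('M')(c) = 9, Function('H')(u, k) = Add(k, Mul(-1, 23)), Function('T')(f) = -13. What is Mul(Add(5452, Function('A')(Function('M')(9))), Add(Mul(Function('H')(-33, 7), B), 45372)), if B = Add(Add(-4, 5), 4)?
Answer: Rational(2223021944, 9) ≈ 2.4700e+8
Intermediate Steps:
Function('H')(u, k) = Add(-23, k) (Function('H')(u, k) = Add(k, -23) = Add(-23, k))
B = 5 (B = Add(1, 4) = 5)
Function('A')(L) = Add(3, Mul(-13, Pow(L, -1)))
Mul(Add(5452, Function('A')(Function('M')(9))), Add(Mul(Function('H')(-33, 7), B), 45372)) = Mul(Add(5452, Add(3, Mul(-13, Pow(9, -1)))), Add(Mul(Add(-23, 7), 5), 45372)) = Mul(Add(5452, Add(3, Mul(-13, Rational(1, 9)))), Add(Mul(-16, 5), 45372)) = Mul(Add(5452, Add(3, Rational(-13, 9))), Add(-80, 45372)) = Mul(Add(5452, Rational(14, 9)), 45292) = Mul(Rational(49082, 9), 45292) = Rational(2223021944, 9)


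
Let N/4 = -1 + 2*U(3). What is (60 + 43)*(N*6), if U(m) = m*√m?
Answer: -2472 + 14832*√3 ≈ 23218.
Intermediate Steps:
U(m) = m^(3/2)
N = -4 + 24*√3 (N = 4*(-1 + 2*3^(3/2)) = 4*(-1 + 2*(3*√3)) = 4*(-1 + 6*√3) = -4 + 24*√3 ≈ 37.569)
(60 + 43)*(N*6) = (60 + 43)*((-4 + 24*√3)*6) = 103*(-24 + 144*√3) = -2472 + 14832*√3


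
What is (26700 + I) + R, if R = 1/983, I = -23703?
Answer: 2946052/983 ≈ 2997.0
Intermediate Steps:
R = 1/983 ≈ 0.0010173
(26700 + I) + R = (26700 - 23703) + 1/983 = 2997 + 1/983 = 2946052/983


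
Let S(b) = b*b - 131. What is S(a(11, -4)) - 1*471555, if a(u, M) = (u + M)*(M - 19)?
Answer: -445765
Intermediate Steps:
a(u, M) = (-19 + M)*(M + u) (a(u, M) = (M + u)*(-19 + M) = (-19 + M)*(M + u))
S(b) = -131 + b**2 (S(b) = b**2 - 131 = -131 + b**2)
S(a(11, -4)) - 1*471555 = (-131 + ((-4)**2 - 19*(-4) - 19*11 - 4*11)**2) - 1*471555 = (-131 + (16 + 76 - 209 - 44)**2) - 471555 = (-131 + (-161)**2) - 471555 = (-131 + 25921) - 471555 = 25790 - 471555 = -445765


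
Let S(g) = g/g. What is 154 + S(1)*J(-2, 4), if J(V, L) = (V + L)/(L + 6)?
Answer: 771/5 ≈ 154.20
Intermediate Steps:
J(V, L) = (L + V)/(6 + L)
S(g) = 1
154 + S(1)*J(-2, 4) = 154 + 1*((4 - 2)/(6 + 4)) = 154 + 1*(2/10) = 154 + 1*((1/10)*2) = 154 + 1*(1/5) = 154 + 1/5 = 771/5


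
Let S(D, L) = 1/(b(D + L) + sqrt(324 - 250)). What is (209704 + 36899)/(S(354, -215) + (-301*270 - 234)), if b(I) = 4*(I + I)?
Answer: -24851972124538104/8213748874458625 + 246603*sqrt(74)/8213748874458625 ≈ -3.0257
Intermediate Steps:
b(I) = 8*I (b(I) = 4*(2*I) = 8*I)
S(D, L) = 1/(sqrt(74) + 8*D + 8*L) (S(D, L) = 1/(8*(D + L) + sqrt(324 - 250)) = 1/((8*D + 8*L) + sqrt(74)) = 1/(sqrt(74) + 8*D + 8*L))
(209704 + 36899)/(S(354, -215) + (-301*270 - 234)) = (209704 + 36899)/(1/(sqrt(74) + 8*354 + 8*(-215)) + (-301*270 - 234)) = 246603/(1/(sqrt(74) + 2832 - 1720) + (-81270 - 234)) = 246603/(1/(1112 + sqrt(74)) - 81504) = 246603/(-81504 + 1/(1112 + sqrt(74)))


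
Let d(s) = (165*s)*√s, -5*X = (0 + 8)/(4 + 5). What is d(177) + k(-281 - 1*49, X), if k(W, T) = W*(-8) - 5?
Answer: 2635 + 29205*√177 ≈ 3.9118e+5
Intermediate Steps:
X = -8/45 (X = -(0 + 8)/(5*(4 + 5)) = -8/(5*9) = -8/45 ≈ -0.17778)
k(W, T) = -5 - 8*W (k(W, T) = -8*W - 5 = -5 - 8*W)
d(s) = 165*s^(3/2)
d(177) + k(-281 - 1*49, X) = 165*177^(3/2) + (-5 - 8*(-281 - 1*49)) = 165*(177*√177) + (-5 - 8*(-281 - 49)) = 29205*√177 + (-5 - 8*(-330)) = 29205*√177 + (-5 + 2640) = 29205*√177 + 2635 = 2635 + 29205*√177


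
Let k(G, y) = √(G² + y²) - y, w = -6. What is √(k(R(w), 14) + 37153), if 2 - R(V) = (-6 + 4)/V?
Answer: √(334251 + 3*√1789)/3 ≈ 192.75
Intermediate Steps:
R(V) = 2 + 2/V (R(V) = 2 - (-6 + 4)/V = 2 - (-2)/V = 2 + 2/V)
√(k(R(w), 14) + 37153) = √((√((2 + 2/(-6))² + 14²) - 1*14) + 37153) = √((√((2 + 2*(-⅙))² + 196) - 14) + 37153) = √((√((2 - ⅓)² + 196) - 14) + 37153) = √((√((5/3)² + 196) - 14) + 37153) = √((√(25/9 + 196) - 14) + 37153) = √((√(1789/9) - 14) + 37153) = √((√1789/3 - 14) + 37153) = √((-14 + √1789/3) + 37153) = √(37139 + √1789/3)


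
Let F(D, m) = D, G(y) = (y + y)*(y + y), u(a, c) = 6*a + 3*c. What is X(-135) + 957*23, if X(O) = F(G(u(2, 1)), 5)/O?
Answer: 66013/3 ≈ 22004.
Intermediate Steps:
u(a, c) = 3*c + 6*a
G(y) = 4*y² (G(y) = (2*y)*(2*y) = 4*y²)
X(O) = 900/O (X(O) = (4*(3*1 + 6*2)²)/O = (4*(3 + 12)²)/O = (4*15²)/O = (4*225)/O = 900/O)
X(-135) + 957*23 = 900/(-135) + 957*23 = 900*(-1/135) + 22011 = -20/3 + 22011 = 66013/3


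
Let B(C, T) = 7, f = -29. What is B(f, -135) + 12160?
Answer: 12167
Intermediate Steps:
B(f, -135) + 12160 = 7 + 12160 = 12167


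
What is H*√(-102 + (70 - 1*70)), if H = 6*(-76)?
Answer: -456*I*√102 ≈ -4605.4*I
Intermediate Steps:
H = -456
H*√(-102 + (70 - 1*70)) = -456*√(-102 + (70 - 1*70)) = -456*√(-102 + (70 - 70)) = -456*√(-102 + 0) = -456*I*√102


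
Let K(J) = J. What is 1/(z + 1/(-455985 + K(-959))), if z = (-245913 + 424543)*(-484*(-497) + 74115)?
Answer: 456944/25684023360235359 ≈ 1.7791e-11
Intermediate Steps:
z = 56208251690 (z = 178630*(240548 + 74115) = 178630*314663 = 56208251690)
1/(z + 1/(-455985 + K(-959))) = 1/(56208251690 + 1/(-455985 - 959)) = 1/(56208251690 + 1/(-456944)) = 1/(56208251690 - 1/456944) = 1/(25684023360235359/456944) = 456944/25684023360235359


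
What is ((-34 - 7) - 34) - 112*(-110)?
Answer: 12245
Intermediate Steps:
((-34 - 7) - 34) - 112*(-110) = (-41 - 34) + 12320 = -75 + 12320 = 12245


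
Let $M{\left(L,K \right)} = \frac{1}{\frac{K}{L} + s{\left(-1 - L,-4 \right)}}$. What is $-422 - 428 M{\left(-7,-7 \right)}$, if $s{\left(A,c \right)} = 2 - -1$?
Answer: $-529$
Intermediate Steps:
$s{\left(A,c \right)} = 3$ ($s{\left(A,c \right)} = 2 + 1 = 3$)
$M{\left(L,K \right)} = \frac{1}{3 + \frac{K}{L}}$ ($M{\left(L,K \right)} = \frac{1}{\frac{K}{L} + 3} = \frac{1}{3 + \frac{K}{L}}$)
$-422 - 428 M{\left(-7,-7 \right)} = -422 - 428 \left(- \frac{7}{-7 + 3 \left(-7\right)}\right) = -422 - 428 \left(- \frac{7}{-7 - 21}\right) = -422 - 428 \left(- \frac{7}{-28}\right) = -422 - 428 \left(\left(-7\right) \left(- \frac{1}{28}\right)\right) = -422 - 107 = -529$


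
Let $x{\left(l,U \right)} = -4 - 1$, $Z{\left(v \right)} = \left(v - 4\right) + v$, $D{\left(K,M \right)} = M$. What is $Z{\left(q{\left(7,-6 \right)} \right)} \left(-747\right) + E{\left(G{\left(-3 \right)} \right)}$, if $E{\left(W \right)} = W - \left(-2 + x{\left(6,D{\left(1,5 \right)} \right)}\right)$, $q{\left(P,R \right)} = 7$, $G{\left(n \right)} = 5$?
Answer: $-7458$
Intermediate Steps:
$Z{\left(v \right)} = -4 + 2 v$ ($Z{\left(v \right)} = \left(-4 + v\right) + v = -4 + 2 v$)
$x{\left(l,U \right)} = -5$ ($x{\left(l,U \right)} = -4 - 1 = -5$)
$E{\left(W \right)} = 7 + W$ ($E{\left(W \right)} = W + \left(2 - -5\right) = W + \left(2 + 5\right) = W + 7 = 7 + W$)
$Z{\left(q{\left(7,-6 \right)} \right)} \left(-747\right) + E{\left(G{\left(-3 \right)} \right)} = \left(-4 + 2 \cdot 7\right) \left(-747\right) + \left(7 + 5\right) = \left(-4 + 14\right) \left(-747\right) + 12 = 10 \left(-747\right) + 12 = -7470 + 12 = -7458$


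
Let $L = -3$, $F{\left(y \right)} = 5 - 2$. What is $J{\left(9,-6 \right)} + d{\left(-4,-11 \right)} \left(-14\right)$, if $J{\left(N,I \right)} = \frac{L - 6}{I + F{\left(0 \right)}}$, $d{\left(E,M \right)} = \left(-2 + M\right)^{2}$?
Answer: $-2363$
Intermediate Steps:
$F{\left(y \right)} = 3$ ($F{\left(y \right)} = 5 - 2 = 3$)
$J{\left(N,I \right)} = - \frac{9}{3 + I}$ ($J{\left(N,I \right)} = \frac{-3 - 6}{I + 3} = - \frac{9}{3 + I}$)
$J{\left(9,-6 \right)} + d{\left(-4,-11 \right)} \left(-14\right) = - \frac{9}{3 - 6} + \left(-2 - 11\right)^{2} \left(-14\right) = - \frac{9}{-3} + \left(-13\right)^{2} \left(-14\right) = \left(-9\right) \left(- \frac{1}{3}\right) + 169 \left(-14\right) = 3 - 2366 = -2363$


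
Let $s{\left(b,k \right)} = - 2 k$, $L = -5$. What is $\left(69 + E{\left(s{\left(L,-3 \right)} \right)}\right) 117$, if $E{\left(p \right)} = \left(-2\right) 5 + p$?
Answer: $7605$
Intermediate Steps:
$E{\left(p \right)} = -10 + p$
$\left(69 + E{\left(s{\left(L,-3 \right)} \right)}\right) 117 = \left(69 - 4\right) 117 = 65 \cdot 117 = 7605$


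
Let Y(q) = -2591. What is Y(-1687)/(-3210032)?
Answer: 2591/3210032 ≈ 0.00080716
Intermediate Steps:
Y(-1687)/(-3210032) = -2591/(-3210032) = -2591*(-1/3210032) = 2591/3210032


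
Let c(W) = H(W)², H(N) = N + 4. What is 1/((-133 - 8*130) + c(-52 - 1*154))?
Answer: 1/39631 ≈ 2.5233e-5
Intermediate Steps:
H(N) = 4 + N
c(W) = (4 + W)²
1/((-133 - 8*130) + c(-52 - 1*154)) = 1/((-133 - 8*130) + (4 + (-52 - 1*154))²) = 1/((-133 - 1040) + (4 + (-52 - 154))²) = 1/(-1173 + (4 - 206)²) = 1/(-1173 + (-202)²) = 1/(-1173 + 40804) = 1/39631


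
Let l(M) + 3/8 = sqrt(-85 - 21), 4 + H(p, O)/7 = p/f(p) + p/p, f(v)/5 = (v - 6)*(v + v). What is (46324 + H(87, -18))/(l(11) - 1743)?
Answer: -697451106452/26260955055 - 1200173984*I*sqrt(106)/78782865165 ≈ -26.558 - 0.15684*I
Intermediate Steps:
f(v) = 10*v*(-6 + v) (f(v) = 5*((v - 6)*(v + v)) = 5*((-6 + v)*(2*v)) = 5*(2*v*(-6 + v)) = 10*v*(-6 + v))
H(p, O) = -21 + 7/(10*(-6 + p)) (H(p, O) = -28 + 7*(p/((10*p*(-6 + p))) + p/p) = -28 + 7*(p*(1/(10*p*(-6 + p))) + 1) = -28 + 7*(1/(10*(-6 + p)) + 1) = -28 + 7*(1 + 1/(10*(-6 + p))) = -28 + (7 + 7/(10*(-6 + p))) = -21 + 7/(10*(-6 + p)))
l(M) = -3/8 + I*sqrt(106) (l(M) = -3/8 + sqrt(-85 - 21) = -3/8 + sqrt(-106) = -3/8 + I*sqrt(106))
(46324 + H(87, -18))/(l(11) - 1743) = (46324 + 7*(181 - 30*87)/(10*(-6 + 87)))/((-3/8 + I*sqrt(106)) - 1743) = (46324 + (7/10)*(181 - 2610)/81)/(-13947/8 + I*sqrt(106)) = (46324 + (7/10)*(1/81)*(-2429))/(-13947/8 + I*sqrt(106)) = (46324 - 17003/810)/(-13947/8 + I*sqrt(106)) = 37505437/(810*(-13947/8 + I*sqrt(106)))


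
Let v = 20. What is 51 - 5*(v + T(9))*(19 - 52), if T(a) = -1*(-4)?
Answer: 4011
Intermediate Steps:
T(a) = 4
51 - 5*(v + T(9))*(19 - 52) = 51 - 5*(20 + 4)*(19 - 52) = 51 - 120*(-33) = 51 - 5*(-792) = 51 + 3960 = 4011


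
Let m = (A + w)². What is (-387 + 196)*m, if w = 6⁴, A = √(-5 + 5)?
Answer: -320806656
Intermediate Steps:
A = 0 (A = √0 = 0)
w = 1296
m = 1679616 (m = (0 + 1296)² = 1296² = 1679616)
(-387 + 196)*m = (-387 + 196)*1679616 = -191*1679616 = -320806656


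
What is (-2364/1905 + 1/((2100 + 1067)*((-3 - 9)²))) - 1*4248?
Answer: -1230539724229/289590480 ≈ -4249.2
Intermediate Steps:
(-2364/1905 + 1/((2100 + 1067)*((-3 - 9)²))) - 1*4248 = (-2364*1/1905 + 1/(3167*((-12)²))) - 4248 = (-788/635 + (1/3167)/144) - 4248 = (-788/635 + (1/3167)*(1/144)) - 4248 = (-788/635 + 1/456048) - 4248 = -359365189/289590480 - 4248 = -1230539724229/289590480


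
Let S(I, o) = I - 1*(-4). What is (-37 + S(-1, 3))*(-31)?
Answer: 1054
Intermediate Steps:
S(I, o) = 4 + I (S(I, o) = I + 4 = 4 + I)
(-37 + S(-1, 3))*(-31) = (-37 + (4 - 1))*(-31) = (-37 + 3)*(-31) = -34*(-31) = 1054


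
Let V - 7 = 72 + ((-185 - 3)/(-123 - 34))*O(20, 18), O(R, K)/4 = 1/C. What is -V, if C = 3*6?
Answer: -112003/1413 ≈ -79.266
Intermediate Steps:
C = 18
O(R, K) = 2/9 (O(R, K) = 4/18 = 4*(1/18) = 2/9)
V = 112003/1413 (V = 7 + (72 + ((-185 - 3)/(-123 - 34))*(2/9)) = 7 + (72 - 188/(-157)*(2/9)) = 7 + (72 - 188*(-1/157)*(2/9)) = 7 + (72 + (188/157)*(2/9)) = 7 + (72 + 376/1413) = 7 + 102112/1413 = 112003/1413 ≈ 79.266)
-V = -1*112003/1413 = -112003/1413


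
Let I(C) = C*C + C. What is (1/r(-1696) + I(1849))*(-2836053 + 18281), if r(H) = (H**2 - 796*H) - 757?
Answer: -40729640883317282772/4225675 ≈ -9.6386e+12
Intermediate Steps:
r(H) = -757 + H**2 - 796*H
I(C) = C + C**2 (I(C) = C**2 + C = C + C**2)
(1/r(-1696) + I(1849))*(-2836053 + 18281) = (1/(-757 + (-1696)**2 - 796*(-1696)) + 1849*(1 + 1849))*(-2836053 + 18281) = (1/(-757 + 2876416 + 1350016) + 1849*1850)*(-2817772) = (1/4225675 + 3420650)*(-2817772) = (14454555188751/4225675)*(-2817772) = -40729640883317282772/4225675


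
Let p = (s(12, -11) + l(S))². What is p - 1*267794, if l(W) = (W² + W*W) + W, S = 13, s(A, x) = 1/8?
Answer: -9248335/64 ≈ -1.4451e+5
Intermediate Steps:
s(A, x) = ⅛
l(W) = W + 2*W² (l(W) = (W² + W²) + W = 2*W² + W = W + 2*W²)
p = 7890481/64 (p = (⅛ + 13*(1 + 2*13))² = (⅛ + 13*(1 + 26))² = (⅛ + 13*27)² = (⅛ + 351)² = (2809/8)² = 7890481/64 ≈ 1.2329e+5)
p - 1*267794 = 7890481/64 - 1*267794 = 7890481/64 - 267794 = -9248335/64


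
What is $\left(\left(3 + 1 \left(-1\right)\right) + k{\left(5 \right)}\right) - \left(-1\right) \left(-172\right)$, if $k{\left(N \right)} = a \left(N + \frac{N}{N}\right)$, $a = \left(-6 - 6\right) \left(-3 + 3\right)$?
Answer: $-170$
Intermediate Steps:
$a = 0$ ($a = \left(-12\right) 0 = 0$)
$k{\left(N \right)} = 0$ ($k{\left(N \right)} = 0 \left(N + \frac{N}{N}\right) = 0 \left(N + 1\right) = 0 \left(1 + N\right) = 0$)
$\left(\left(3 + 1 \left(-1\right)\right) + k{\left(5 \right)}\right) - \left(-1\right) \left(-172\right) = \left(\left(3 + 1 \left(-1\right)\right) + 0\right) - \left(-1\right) \left(-172\right) = \left(\left(3 - 1\right) + 0\right) - 172 = \left(2 + 0\right) - 172 = 2 - 172 = -170$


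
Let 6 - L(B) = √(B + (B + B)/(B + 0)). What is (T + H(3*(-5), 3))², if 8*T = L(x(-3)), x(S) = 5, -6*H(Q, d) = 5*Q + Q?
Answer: (126 - √7)²/64 ≈ 237.75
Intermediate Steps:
H(Q, d) = -Q (H(Q, d) = -(5*Q + Q)/6 = -Q)
L(B) = 6 - √(2 + B) (L(B) = 6 - √(B + (B + B)/(B + 0)) = 6 - √(B + (2*B)/B) = 6 - √(B + 2) = 6 - √(2 + B))
T = ¾ - √7/8 (T = (6 - √(2 + 5))/8 = (6 - √7)/8 = ¾ - √7/8 ≈ 0.41928)
(T + H(3*(-5), 3))² = ((¾ - √7/8) - 3*(-5))² = ((¾ - √7/8) - 1*(-15))² = ((¾ - √7/8) + 15)² = (63/4 - √7/8)²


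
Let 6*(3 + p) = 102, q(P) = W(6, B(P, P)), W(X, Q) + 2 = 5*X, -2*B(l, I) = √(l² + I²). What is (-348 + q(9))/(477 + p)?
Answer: -320/491 ≈ -0.65173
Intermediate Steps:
B(l, I) = -√(I² + l²)/2 (B(l, I) = -√(l² + I²)/2 = -√(I² + l²)/2)
W(X, Q) = -2 + 5*X
q(P) = 28 (q(P) = -2 + 5*6 = -2 + 30 = 28)
p = 14 (p = -3 + (⅙)*102 = -3 + 17 = 14)
(-348 + q(9))/(477 + p) = (-348 + 28)/(477 + 14) = -320/491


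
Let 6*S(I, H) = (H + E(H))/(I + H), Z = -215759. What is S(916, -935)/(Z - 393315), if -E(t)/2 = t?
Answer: 935/69434436 ≈ 1.3466e-5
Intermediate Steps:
E(t) = -2*t
S(I, H) = -H/(6*(H + I)) (S(I, H) = ((H - 2*H)/(I + H))/6 = ((-H)/(H + I))/6 = (-H/(H + I))/6 = -H/(6*(H + I)))
S(916, -935)/(Z - 393315) = (-1*(-935)/(6*(-935) + 6*916))/(-215759 - 393315) = -1*(-935)/(-5610 + 5496)/(-609074) = -1*(-935)/(-114)*(-1/609074) = -1*(-935)*(-1/114)*(-1/609074) = -935/114*(-1/609074) = 935/69434436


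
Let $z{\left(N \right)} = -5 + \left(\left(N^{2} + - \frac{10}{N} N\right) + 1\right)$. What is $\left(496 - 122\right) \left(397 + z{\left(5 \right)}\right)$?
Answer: $152592$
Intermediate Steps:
$z{\left(N \right)} = -14 + N^{2}$ ($z{\left(N \right)} = -5 + \left(\left(N^{2} - 10\right) + 1\right) = -5 + \left(\left(-10 + N^{2}\right) + 1\right) = -5 + \left(-9 + N^{2}\right) = -14 + N^{2}$)
$\left(496 - 122\right) \left(397 + z{\left(5 \right)}\right) = \left(496 - 122\right) \left(397 - \left(14 - 5^{2}\right)\right) = 374 \left(397 + \left(-14 + 25\right)\right) = 374 \left(397 + 11\right) = 374 \cdot 408 = 152592$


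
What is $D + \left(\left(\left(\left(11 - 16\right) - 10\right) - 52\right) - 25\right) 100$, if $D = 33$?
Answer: $-9167$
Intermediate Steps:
$D + \left(\left(\left(\left(11 - 16\right) - 10\right) - 52\right) - 25\right) 100 = 33 + \left(\left(\left(\left(11 - 16\right) - 10\right) - 52\right) - 25\right) 100 = 33 + \left(\left(\left(-5 - 10\right) - 52\right) - 25\right) 100 = 33 + \left(\left(-15 - 52\right) - 25\right) 100 = 33 + \left(-67 - 25\right) 100 = 33 - 9200 = -9167$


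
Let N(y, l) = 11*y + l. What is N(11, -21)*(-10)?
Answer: -1000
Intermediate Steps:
N(y, l) = l + 11*y
N(11, -21)*(-10) = (-21 + 11*11)*(-10) = (-21 + 121)*(-10) = 100*(-10) = -1000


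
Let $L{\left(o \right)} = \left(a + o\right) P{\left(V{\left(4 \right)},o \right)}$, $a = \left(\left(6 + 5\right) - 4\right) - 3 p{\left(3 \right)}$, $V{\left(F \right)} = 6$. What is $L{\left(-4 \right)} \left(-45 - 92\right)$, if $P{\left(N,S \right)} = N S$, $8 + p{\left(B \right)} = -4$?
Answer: $128232$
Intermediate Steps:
$p{\left(B \right)} = -12$ ($p{\left(B \right)} = -8 - 4 = -12$)
$a = 43$ ($a = \left(\left(6 + 5\right) - 4\right) - -36 = \left(11 - 4\right) + 36 = 7 + 36 = 43$)
$L{\left(o \right)} = 6 o \left(43 + o\right)$ ($L{\left(o \right)} = \left(43 + o\right) 6 o = 6 o \left(43 + o\right)$)
$L{\left(-4 \right)} \left(-45 - 92\right) = 6 \left(-4\right) \left(43 - 4\right) \left(-45 - 92\right) = 6 \left(-4\right) 39 \left(-137\right) = \left(-936\right) \left(-137\right) = 128232$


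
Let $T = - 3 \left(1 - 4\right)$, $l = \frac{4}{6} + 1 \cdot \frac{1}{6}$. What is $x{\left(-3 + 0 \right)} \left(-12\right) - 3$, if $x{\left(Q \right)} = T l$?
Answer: $-93$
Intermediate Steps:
$l = \frac{5}{6}$ ($l = 4 \cdot \frac{1}{6} + 1 \cdot \frac{1}{6} = \frac{2}{3} + \frac{1}{6} = \frac{5}{6} \approx 0.83333$)
$T = 9$ ($T = \left(-3\right) \left(-3\right) = 9$)
$x{\left(Q \right)} = \frac{15}{2}$ ($x{\left(Q \right)} = 9 \cdot \frac{5}{6} = \frac{15}{2}$)
$x{\left(-3 + 0 \right)} \left(-12\right) - 3 = \frac{15}{2} \left(-12\right) - 3 = -90 - 3 = -93$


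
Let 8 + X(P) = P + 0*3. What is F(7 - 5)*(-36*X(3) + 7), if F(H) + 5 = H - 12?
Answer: -2805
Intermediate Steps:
X(P) = -8 + P (X(P) = -8 + (P + 0*3) = -8 + (P + 0) = -8 + P)
F(H) = -17 + H (F(H) = -5 + (H - 12) = -5 + (-12 + H) = -17 + H)
F(7 - 5)*(-36*X(3) + 7) = (-17 + (7 - 5))*(-36*(-8 + 3) + 7) = (-17 + 2)*(-36*(-5) + 7) = -15*(180 + 7) = -15*187 = -2805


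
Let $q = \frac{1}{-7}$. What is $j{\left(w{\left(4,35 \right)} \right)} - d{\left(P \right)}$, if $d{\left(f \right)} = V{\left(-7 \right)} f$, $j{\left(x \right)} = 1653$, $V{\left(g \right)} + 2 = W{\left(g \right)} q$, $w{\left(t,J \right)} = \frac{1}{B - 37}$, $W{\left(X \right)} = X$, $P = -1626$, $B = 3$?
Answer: $27$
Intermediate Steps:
$q = - \frac{1}{7} \approx -0.14286$
$w{\left(t,J \right)} = - \frac{1}{34}$ ($w{\left(t,J \right)} = \frac{1}{3 - 37} = \frac{1}{-34} = - \frac{1}{34}$)
$V{\left(g \right)} = -2 - \frac{g}{7}$ ($V{\left(g \right)} = -2 + g \left(- \frac{1}{7}\right) = -2 - \frac{g}{7}$)
$d{\left(f \right)} = - f$ ($d{\left(f \right)} = \left(-2 - -1\right) f = \left(-2 + 1\right) f = - f$)
$j{\left(w{\left(4,35 \right)} \right)} - d{\left(P \right)} = 1653 - \left(-1\right) \left(-1626\right) = 1653 - 1626 = 27$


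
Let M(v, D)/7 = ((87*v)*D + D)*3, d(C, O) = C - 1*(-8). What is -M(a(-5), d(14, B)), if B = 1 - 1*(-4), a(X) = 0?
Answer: -462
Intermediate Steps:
B = 5 (B = 1 + 4 = 5)
d(C, O) = 8 + C (d(C, O) = C + 8 = 8 + C)
M(v, D) = 21*D + 1827*D*v (M(v, D) = 7*(((87*v)*D + D)*3) = 7*((87*D*v + D)*3) = 7*((D + 87*D*v)*3) = 7*(3*D + 261*D*v) = 21*D + 1827*D*v)
-M(a(-5), d(14, B)) = -21*(8 + 14)*(1 + 87*0) = -21*22*(1 + 0) = -21*22 = -1*462 = -462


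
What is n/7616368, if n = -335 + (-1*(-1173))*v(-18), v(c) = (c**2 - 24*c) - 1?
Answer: 55330/476023 ≈ 0.11623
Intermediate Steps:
v(c) = -1 + c**2 - 24*c
n = 885280 (n = -335 + (-1*(-1173))*(-1 + (-18)**2 - 24*(-18)) = -335 + 1173*(-1 + 324 + 432) = -335 + 1173*755 = -335 + 885615 = 885280)
n/7616368 = 885280/7616368 = 885280*(1/7616368) = 55330/476023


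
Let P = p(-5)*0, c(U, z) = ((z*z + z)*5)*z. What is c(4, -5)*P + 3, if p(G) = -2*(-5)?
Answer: 3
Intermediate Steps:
p(G) = 10
c(U, z) = z*(5*z + 5*z²) (c(U, z) = ((z² + z)*5)*z = ((z + z²)*5)*z = (5*z + 5*z²)*z = z*(5*z + 5*z²))
P = 0 (P = 10*0 = 0)
c(4, -5)*P + 3 = (5*(-5)²*(1 - 5))*0 + 3 = (5*25*(-4))*0 + 3 = -500*0 + 3 = 0 + 3 = 3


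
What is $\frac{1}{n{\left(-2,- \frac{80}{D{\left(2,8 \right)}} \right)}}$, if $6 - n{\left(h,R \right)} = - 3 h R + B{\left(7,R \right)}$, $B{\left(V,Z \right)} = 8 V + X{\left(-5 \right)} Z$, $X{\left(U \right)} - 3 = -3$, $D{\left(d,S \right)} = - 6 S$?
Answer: $- \frac{1}{60} \approx -0.016667$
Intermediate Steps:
$X{\left(U \right)} = 0$ ($X{\left(U \right)} = 3 - 3 = 0$)
$B{\left(V,Z \right)} = 8 V$ ($B{\left(V,Z \right)} = 8 V + 0 Z = 8 V + 0 = 8 V$)
$n{\left(h,R \right)} = -50 + 3 R h$ ($n{\left(h,R \right)} = 6 - \left(- 3 h R + 8 \cdot 7\right) = 6 - \left(- 3 R h + 56\right) = 6 - \left(56 - 3 R h\right) = 6 + \left(-56 + 3 R h\right) = -50 + 3 R h$)
$\frac{1}{n{\left(-2,- \frac{80}{D{\left(2,8 \right)}} \right)}} = \frac{1}{-50 + 3 \left(- \frac{80}{\left(-6\right) 8}\right) \left(-2\right)} = \frac{1}{-50 + 3 \left(- \frac{80}{-48}\right) \left(-2\right)} = \frac{1}{-50 + 3 \left(\left(-80\right) \left(- \frac{1}{48}\right)\right) \left(-2\right)} = \frac{1}{-50 + 3 \cdot \frac{5}{3} \left(-2\right)} = \frac{1}{-50 - 10} = \frac{1}{-60} = - \frac{1}{60}$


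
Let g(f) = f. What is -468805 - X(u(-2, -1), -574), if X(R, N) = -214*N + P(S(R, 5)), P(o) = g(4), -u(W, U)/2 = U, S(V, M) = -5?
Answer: -591645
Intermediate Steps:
u(W, U) = -2*U
P(o) = 4
X(R, N) = 4 - 214*N (X(R, N) = -214*N + 4 = 4 - 214*N)
-468805 - X(u(-2, -1), -574) = -468805 - (4 - 214*(-574)) = -468805 - (4 + 122836) = -468805 - 1*122840 = -468805 - 122840 = -591645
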